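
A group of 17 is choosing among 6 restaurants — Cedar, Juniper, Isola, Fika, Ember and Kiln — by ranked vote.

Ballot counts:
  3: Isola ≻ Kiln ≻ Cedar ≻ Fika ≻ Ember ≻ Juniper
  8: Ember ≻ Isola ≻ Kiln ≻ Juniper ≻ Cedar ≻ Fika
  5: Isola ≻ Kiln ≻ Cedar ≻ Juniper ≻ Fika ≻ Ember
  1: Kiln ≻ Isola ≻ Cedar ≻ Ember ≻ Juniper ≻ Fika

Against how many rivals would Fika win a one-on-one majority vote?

Fika against each rival (17 friends):
Fika vs Cedar: 0 to 17, Cedar.
Fika vs Juniper: Juniper, 14–3.
Fika vs Isola: 0 for Fika, 17 for Isola — Isola by 17–0.
Fika vs Ember: Ember wins 9–8.
Fika vs Kiln: Kiln wins 17–0.
Fika beats no one; loses to Cedar, Juniper, Isola, Ember, Kiln — 0 pairwise wins.

0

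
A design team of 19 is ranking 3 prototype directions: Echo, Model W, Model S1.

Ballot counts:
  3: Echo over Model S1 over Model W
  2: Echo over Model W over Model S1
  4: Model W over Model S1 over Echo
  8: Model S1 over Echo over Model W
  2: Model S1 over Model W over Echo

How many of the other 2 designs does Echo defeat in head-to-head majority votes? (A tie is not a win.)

Echo against each rival (19 engineers):
Echo vs Model W: Echo preferred on 3+2+8 = 13 ballots; Echo wins 13–6.
Echo vs Model S1: Echo is ranked higher on 3+2 = 5 ballots, Model S1 on 14. Model S1 wins 14–5.
Echo beats Model W; loses to Model S1 — 1 pairwise win.

1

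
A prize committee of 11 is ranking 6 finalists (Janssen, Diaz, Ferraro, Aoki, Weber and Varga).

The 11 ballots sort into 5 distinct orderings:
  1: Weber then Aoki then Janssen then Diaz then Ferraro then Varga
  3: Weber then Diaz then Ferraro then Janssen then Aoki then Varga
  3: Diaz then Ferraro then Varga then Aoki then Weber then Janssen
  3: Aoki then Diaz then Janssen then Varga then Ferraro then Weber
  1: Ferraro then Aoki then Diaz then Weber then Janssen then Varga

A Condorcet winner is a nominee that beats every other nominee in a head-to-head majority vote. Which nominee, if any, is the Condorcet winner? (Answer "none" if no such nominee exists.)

Diaz

Pairwise majorities:
Janssen–Diaz: Diaz 10–1.
Janssen–Ferraro: Ferraro 7–4.
Janssen vs Aoki: 3 for Janssen, 8 for Aoki — Aoki by 8–3.
Janssen vs Weber: Janssen preferred on 3 ballots; Weber wins 8–3.
Janssen vs Varga: Janssen, 8–3.
Diaz vs Ferraro: Diaz preferred on 1+3+3+3 = 10 ballots; Diaz wins 10–1.
Diaz vs Aoki: Diaz, 6–5.
Diaz vs Weber: Diaz, 7–4.
Diaz vs Varga: 11 to 0, Diaz.
Ferraro vs Aoki: Ferraro, 7–4.
Ferraro vs Weber: Ferraro preferred on 3+3+1 = 7 ballots; Ferraro wins 7–4.
Ferraro vs Varga: Ferraro wins 8–3.
Aoki–Weber: Aoki 7–4.
Aoki vs Varga: 8 to 3, Aoki.
Weber–Varga: Varga 6–5.
Only Diaz has no losses; Diaz is the Condorcet winner.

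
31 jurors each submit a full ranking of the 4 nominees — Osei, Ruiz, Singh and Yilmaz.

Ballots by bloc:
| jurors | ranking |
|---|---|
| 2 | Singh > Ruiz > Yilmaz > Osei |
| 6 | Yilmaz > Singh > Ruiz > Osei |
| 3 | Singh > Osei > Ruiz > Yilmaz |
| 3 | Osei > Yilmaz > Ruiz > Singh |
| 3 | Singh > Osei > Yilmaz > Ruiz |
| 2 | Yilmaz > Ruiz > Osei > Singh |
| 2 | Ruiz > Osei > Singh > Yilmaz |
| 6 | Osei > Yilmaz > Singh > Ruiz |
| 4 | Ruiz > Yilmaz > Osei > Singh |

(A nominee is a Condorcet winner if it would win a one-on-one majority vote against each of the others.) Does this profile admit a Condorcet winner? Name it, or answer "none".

Check each pair by majority over 31 ballots:
Osei–Ruiz: Ruiz 16–15.
Osei–Singh: Osei 17–14.
Osei vs Yilmaz: 17 to 14, Osei.
Ruiz–Singh: Singh 20–11.
Ruiz vs Yilmaz: Yilmaz wins 20–11.
Singh vs Yilmaz: Yilmaz, 21–10.
Every nominee loses at least once (Osei loses to Ruiz; Ruiz loses to Singh; Singh loses to Osei; Yilmaz loses to Osei). The majority relation contains the cycle Osei > Singh > Ruiz > Osei, so there is no Condorcet winner.

none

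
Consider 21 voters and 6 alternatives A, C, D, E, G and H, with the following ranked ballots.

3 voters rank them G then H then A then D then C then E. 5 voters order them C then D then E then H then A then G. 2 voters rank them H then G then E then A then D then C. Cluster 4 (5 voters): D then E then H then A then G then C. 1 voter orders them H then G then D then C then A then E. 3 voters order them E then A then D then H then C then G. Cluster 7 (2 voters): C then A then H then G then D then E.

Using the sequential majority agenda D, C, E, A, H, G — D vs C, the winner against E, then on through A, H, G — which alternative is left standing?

Round 1: D vs C — 14–7, D advances.
Round 2: D vs E — 16–5, D advances.
Round 3: D vs A — 11–10, D advances.
Round 4: D vs H — 13–8, D advances.
Round 5: D vs G — 13–8, D advances.
D survives the agenda.

D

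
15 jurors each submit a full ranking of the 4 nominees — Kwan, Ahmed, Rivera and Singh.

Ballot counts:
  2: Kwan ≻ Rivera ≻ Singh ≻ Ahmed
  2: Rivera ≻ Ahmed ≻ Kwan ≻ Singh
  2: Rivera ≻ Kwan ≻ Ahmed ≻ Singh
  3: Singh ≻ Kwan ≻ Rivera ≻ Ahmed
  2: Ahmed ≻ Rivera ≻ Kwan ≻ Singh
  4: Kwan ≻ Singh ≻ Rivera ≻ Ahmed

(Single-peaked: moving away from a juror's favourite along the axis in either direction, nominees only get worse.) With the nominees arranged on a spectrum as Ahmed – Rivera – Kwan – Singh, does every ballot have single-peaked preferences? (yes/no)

yes

Axis positions: Ahmed=1, Rivera=2, Kwan=3, Singh=4.
Ballot type 1 (peak Kwan at position 3): ranking walks positions 3-2-4-1, expanding outward from the peak — single-peaked.
Ballot type 2 (peak Rivera at position 2): ranking walks positions 2-1-3-4, expanding outward from the peak — single-peaked.
Ballot type 3 (peak Rivera at position 2): ranking walks positions 2-3-1-4, expanding outward from the peak — single-peaked.
Ballot type 4 (peak Singh at position 4): ranking walks positions 4-3-2-1, expanding outward from the peak — single-peaked.
Ballot type 5 (peak Ahmed at position 1): ranking walks positions 1-2-3-4, expanding outward from the peak — single-peaked.
Ballot type 6 (peak Kwan at position 3): ranking walks positions 3-4-2-1, expanding outward from the peak — single-peaked.
Every ranking is single-peaked on this axis.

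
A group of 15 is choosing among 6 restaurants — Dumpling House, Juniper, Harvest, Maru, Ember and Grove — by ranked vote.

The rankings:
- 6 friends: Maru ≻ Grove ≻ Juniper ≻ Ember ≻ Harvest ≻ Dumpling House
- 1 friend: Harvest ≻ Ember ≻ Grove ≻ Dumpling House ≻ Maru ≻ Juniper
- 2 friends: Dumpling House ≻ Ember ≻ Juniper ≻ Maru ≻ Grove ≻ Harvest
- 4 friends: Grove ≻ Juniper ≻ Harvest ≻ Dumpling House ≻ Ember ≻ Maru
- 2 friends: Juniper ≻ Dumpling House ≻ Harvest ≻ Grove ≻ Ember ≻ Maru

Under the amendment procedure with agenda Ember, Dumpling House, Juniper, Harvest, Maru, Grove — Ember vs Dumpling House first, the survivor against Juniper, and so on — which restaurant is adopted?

Round 1: Ember vs Dumpling House — 7–8, Dumpling House advances.
Round 2: Dumpling House vs Juniper — 3–12, Juniper advances.
Round 3: Juniper vs Harvest — 14–1, Juniper advances.
Round 4: Juniper vs Maru — 8–7, Juniper advances.
Round 5: Juniper vs Grove — 4–11, Grove advances.
Grove survives the agenda.

Grove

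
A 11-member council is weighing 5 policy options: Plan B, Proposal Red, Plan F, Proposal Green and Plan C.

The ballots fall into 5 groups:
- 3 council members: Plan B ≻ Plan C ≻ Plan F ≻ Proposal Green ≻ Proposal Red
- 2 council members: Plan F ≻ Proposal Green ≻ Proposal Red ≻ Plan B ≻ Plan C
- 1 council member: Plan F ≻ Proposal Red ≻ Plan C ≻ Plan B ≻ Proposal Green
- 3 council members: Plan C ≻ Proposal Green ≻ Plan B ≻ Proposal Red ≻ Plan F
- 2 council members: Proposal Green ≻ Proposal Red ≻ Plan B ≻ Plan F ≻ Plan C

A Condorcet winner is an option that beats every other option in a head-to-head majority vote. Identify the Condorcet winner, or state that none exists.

Pairwise majorities:
Plan B vs Proposal Red: Plan B, 6–5.
Plan B vs Plan F: Plan B, 8–3.
Plan B vs Proposal Green: Proposal Green wins 7–4.
Plan B vs Plan C: Plan B wins 7–4.
Proposal Red–Plan F: Plan F 6–5.
Proposal Red–Proposal Green: Proposal Green 10–1.
Proposal Red vs Plan C: Plan C wins 6–5.
Plan F vs Proposal Green: Plan F, 6–5.
Plan F vs Plan C: Plan C wins 6–5.
Proposal Green vs Plan C: Plan C, 7–4.
Every option loses at least once (Plan B loses to Proposal Green; Proposal Red loses to Plan B; Plan F loses to Plan B; Proposal Green loses to Plan F; Plan C loses to Plan B). The majority relation contains the cycle Plan B > Plan F > Proposal Green > Plan B, so there is no Condorcet winner.

none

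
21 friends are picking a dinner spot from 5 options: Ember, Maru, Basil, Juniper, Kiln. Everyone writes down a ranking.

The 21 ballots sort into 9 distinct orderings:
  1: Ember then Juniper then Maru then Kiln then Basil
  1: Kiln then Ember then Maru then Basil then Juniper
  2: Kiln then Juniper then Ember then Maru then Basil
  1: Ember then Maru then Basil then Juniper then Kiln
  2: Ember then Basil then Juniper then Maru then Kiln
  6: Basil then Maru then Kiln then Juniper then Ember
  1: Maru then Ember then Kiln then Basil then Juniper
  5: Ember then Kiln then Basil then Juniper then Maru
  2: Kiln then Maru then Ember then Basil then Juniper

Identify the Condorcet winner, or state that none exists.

none

Head-to-head results (21 friends):
Ember–Maru: Ember 12–9.
Ember vs Basil: Ember wins 15–6.
Ember–Juniper: Ember 13–8.
Ember–Kiln: Kiln 11–10.
Maru vs Basil: Basil wins 13–8.
Maru vs Juniper: Maru, 11–10.
Maru–Kiln: Maru 11–10.
Basil vs Juniper: Basil wins 18–3.
Basil vs Kiln: Kiln wins 12–9.
Juniper vs Kiln: Kiln wins 17–4.
Every restaurant loses at least once (Ember loses to Kiln; Maru loses to Ember; Basil loses to Ember; Juniper loses to Ember; Kiln loses to Maru). The majority relation contains the cycle Ember → Maru → Kiln → Ember, so there is no Condorcet winner.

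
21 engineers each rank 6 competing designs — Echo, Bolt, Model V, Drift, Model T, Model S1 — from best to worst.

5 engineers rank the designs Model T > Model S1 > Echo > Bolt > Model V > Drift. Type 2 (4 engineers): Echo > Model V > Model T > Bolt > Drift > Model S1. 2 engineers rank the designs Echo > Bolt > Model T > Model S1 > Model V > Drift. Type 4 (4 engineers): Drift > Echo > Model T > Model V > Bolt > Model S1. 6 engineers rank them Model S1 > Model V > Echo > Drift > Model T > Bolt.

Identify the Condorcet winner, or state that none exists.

none

Pairwise majorities:
Echo vs Bolt: 5+4+2+4+6 = 21 for Echo, 0 for Bolt — Echo by 21–0.
Echo vs Model V: 5+4+2+4 = 15 for Echo, 6 for Model V — Echo by 15–6.
Echo vs Drift: Echo preferred on 5+4+2+6 = 17 ballots; Echo wins 17–4.
Echo vs Model T: 4+2+4+6 = 16 for Echo, 5 for Model T — Echo by 16–5.
Echo vs Model S1: Echo preferred on 4+2+4 = 10 ballots; Model S1 wins 11–10.
Bolt vs Model V: 7 to 14, Model V.
Bolt vs Drift: Bolt preferred on 5+4+2 = 11 ballots; Bolt wins 11–10.
Bolt vs Model T: Bolt preferred on 2 ballots; Model T wins 19–2.
Bolt vs Model S1: 4+2+4 = 10 for Bolt, 11 for Model S1 — Model S1 by 11–10.
Model V vs Drift: 5+4+2+6 = 17 for Model V, 4 for Drift — Model V by 17–4.
Model V vs Model T: Model V is ranked higher on 4+6 = 10 ballots, Model T on 11. Model T wins 11–10.
Model V vs Model S1: Model V is ranked higher on 4+4 = 8 ballots, Model S1 on 13. Model S1 wins 13–8.
Drift vs Model T: Drift preferred on 4+6 = 10 ballots; Model T wins 11–10.
Drift vs Model S1: 8 to 13, Model S1.
Model T vs Model S1: 15 to 6, Model T.
No design is unbeaten: Echo loses to Model S1; Bolt loses to Echo; Model V loses to Echo; Drift loses to Echo; Model T loses to Echo; Model S1 loses to Model T. In particular Echo → Model T → Model S1 → Echo is a majority cycle — no Condorcet winner exists.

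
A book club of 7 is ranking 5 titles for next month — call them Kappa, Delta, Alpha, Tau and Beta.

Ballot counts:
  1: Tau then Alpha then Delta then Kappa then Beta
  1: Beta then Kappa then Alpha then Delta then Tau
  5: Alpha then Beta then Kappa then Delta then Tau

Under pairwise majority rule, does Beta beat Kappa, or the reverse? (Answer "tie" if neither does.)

Beta

Ballots ranking Beta above Kappa: 1 + 5 = 6.
Ballots ranking Kappa above Beta: 7 − 6 = 1.
Beta wins the head-to-head 6–1.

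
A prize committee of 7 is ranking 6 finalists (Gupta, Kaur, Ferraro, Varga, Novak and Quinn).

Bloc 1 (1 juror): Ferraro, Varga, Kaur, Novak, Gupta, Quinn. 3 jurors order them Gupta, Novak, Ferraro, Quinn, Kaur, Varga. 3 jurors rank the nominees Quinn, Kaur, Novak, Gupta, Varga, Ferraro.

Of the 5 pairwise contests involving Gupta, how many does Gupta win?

Gupta against each rival (7 jurors):
Gupta vs Kaur: Gupta preferred on 3 ballots; Kaur wins 4–3.
Gupta–Ferraro: Gupta 6–1.
Gupta vs Varga: Gupta, 6–1.
Gupta vs Novak: Novak wins 4–3.
Gupta vs Quinn: Gupta, 4–3.
Gupta beats Ferraro, Varga, Quinn; loses to Kaur, Novak — 3 pairwise wins.

3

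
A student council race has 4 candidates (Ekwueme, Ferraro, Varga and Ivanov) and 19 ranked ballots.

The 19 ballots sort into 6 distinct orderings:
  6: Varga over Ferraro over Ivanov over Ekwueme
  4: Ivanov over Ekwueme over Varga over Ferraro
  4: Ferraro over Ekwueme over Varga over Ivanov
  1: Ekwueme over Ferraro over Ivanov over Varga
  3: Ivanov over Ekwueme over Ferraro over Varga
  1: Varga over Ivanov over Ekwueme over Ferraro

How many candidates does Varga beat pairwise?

Varga against each rival (19 voters):
Varga vs Ekwueme: Varga is ranked higher on 6+1 = 7 ballots, Ekwueme on 12. Ekwueme wins 12–7.
Varga vs Ferraro: 11 to 8, Varga.
Varga vs Ivanov: Varga, 11–8.
Varga beats Ferraro, Ivanov; loses to Ekwueme — 2 pairwise wins.

2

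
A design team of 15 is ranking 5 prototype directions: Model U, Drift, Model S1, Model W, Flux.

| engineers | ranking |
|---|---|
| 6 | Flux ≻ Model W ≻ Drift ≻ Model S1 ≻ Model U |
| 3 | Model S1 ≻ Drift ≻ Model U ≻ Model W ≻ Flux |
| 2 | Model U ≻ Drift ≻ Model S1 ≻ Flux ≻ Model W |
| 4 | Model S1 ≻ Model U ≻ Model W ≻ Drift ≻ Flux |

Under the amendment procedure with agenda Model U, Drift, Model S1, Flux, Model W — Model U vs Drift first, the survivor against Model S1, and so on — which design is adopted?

Round 1: Model U vs Drift — 6–9, Drift advances.
Round 2: Drift vs Model S1 — 8–7, Drift advances.
Round 3: Drift vs Flux — 9–6, Drift advances.
Round 4: Drift vs Model W — 5–10, Model W advances.
The agenda winner is Model W.

Model W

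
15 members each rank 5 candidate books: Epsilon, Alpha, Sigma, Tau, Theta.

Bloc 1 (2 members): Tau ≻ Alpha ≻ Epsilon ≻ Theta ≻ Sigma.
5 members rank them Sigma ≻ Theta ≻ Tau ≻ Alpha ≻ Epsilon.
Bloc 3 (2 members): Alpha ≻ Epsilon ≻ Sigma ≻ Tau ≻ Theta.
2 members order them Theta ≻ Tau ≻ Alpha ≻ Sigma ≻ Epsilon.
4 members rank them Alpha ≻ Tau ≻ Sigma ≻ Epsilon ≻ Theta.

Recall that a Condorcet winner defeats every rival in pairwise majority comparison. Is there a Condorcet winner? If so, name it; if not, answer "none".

Pairwise majorities:
Epsilon vs Alpha: 0 for Epsilon, 15 for Alpha — Alpha by 15–0.
Epsilon vs Sigma: 4 to 11, Sigma.
Epsilon vs Tau: 2 for Epsilon, 13 for Tau — Tau by 13–2.
Epsilon vs Theta: Epsilon preferred on 2+2+4 = 8 ballots; Epsilon wins 8–7.
Alpha vs Sigma: Alpha is ranked higher on 2+2+2+4 = 10 ballots, Sigma on 5. Alpha wins 10–5.
Alpha vs Tau: Alpha is ranked higher on 2+4 = 6 ballots, Tau on 9. Tau wins 9–6.
Alpha vs Theta: 8 to 7, Alpha.
Sigma vs Tau: Sigma preferred on 5+2 = 7 ballots; Tau wins 8–7.
Sigma vs Theta: 11 to 4, Sigma.
Tau vs Theta: 2+2+4 = 8 for Tau, 7 for Theta — Tau by 8–7.
Tau beats each of Epsilon, Alpha, Sigma, Theta — Tau is the Condorcet winner.

Tau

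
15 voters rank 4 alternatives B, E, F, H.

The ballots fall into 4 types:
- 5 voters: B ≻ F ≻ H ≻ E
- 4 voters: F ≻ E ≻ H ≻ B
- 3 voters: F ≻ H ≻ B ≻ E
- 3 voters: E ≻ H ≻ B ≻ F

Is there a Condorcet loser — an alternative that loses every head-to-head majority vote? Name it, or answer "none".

E

Head-to-head results (15 voters):
B vs E: B is ranked higher on 5+3 = 8 ballots, E on 7. B wins 8–7.
B vs F: B, 8–7.
B vs H: H, 10–5.
E vs F: F wins 12–3.
E vs H: H wins 8–7.
F–H: F 12–3.
E loses to every other alternative — it is the Condorcet loser.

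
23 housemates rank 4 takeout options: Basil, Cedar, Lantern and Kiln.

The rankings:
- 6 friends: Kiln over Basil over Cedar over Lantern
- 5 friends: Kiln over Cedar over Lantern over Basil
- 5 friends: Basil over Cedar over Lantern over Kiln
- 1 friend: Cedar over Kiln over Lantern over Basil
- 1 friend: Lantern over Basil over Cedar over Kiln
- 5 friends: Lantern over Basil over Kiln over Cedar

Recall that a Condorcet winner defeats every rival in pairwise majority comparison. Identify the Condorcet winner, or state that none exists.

Kiln

Pairwise majorities:
Basil vs Cedar: Basil is ranked higher on 6+5+1+5 = 17 ballots, Cedar on 6. Basil wins 17–6.
Basil vs Lantern: Lantern, 12–11.
Basil vs Kiln: Kiln, 12–11.
Cedar vs Lantern: Cedar, 17–6.
Cedar vs Kiln: Kiln wins 16–7.
Lantern vs Kiln: Lantern preferred on 5+1+5 = 11 ballots; Kiln wins 12–11.
Kiln beats each of Basil, Cedar, Lantern — Kiln is the Condorcet winner.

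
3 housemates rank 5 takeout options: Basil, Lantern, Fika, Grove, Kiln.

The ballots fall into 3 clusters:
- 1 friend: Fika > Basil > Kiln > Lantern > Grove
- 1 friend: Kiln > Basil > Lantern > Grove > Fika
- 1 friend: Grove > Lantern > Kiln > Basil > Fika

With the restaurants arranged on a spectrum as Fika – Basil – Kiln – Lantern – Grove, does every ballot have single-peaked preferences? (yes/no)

yes

Axis positions: Fika=1, Basil=2, Kiln=3, Lantern=4, Grove=5.
Cluster 1 (peak Fika at position 1): ranking walks positions 1-2-3-4-5, expanding outward from the peak — single-peaked.
Cluster 2 (peak Kiln at position 3): ranking walks positions 3-2-4-5-1, expanding outward from the peak — single-peaked.
Cluster 3 (peak Grove at position 5): ranking walks positions 5-4-3-2-1, expanding outward from the peak — single-peaked.
Every ranking is single-peaked on this axis.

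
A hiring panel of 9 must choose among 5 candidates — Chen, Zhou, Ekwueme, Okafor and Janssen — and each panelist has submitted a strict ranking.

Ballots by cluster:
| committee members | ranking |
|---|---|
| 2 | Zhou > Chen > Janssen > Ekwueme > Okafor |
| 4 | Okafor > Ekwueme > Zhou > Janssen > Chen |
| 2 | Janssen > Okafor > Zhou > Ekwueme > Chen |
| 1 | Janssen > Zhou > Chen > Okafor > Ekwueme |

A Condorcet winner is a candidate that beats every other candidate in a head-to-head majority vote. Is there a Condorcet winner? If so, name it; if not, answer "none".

Check each pair by majority over 9 ballots:
Chen vs Zhou: Chen preferred on 0 ballots; Zhou wins 9–0.
Chen vs Ekwueme: 2+1 = 3 for Chen, 6 for Ekwueme — Ekwueme by 6–3.
Chen vs Okafor: 3 to 6, Okafor.
Chen vs Janssen: 2 to 7, Janssen.
Zhou vs Ekwueme: 2+2+1 = 5 for Zhou, 4 for Ekwueme — Zhou by 5–4.
Zhou vs Okafor: Zhou preferred on 2+1 = 3 ballots; Okafor wins 6–3.
Zhou vs Janssen: 2+4 = 6 for Zhou, 3 for Janssen — Zhou by 6–3.
Ekwueme vs Okafor: 2 for Ekwueme, 7 for Okafor — Okafor by 7–2.
Ekwueme vs Janssen: Ekwueme preferred on 4 ballots; Janssen wins 5–4.
Okafor vs Janssen: Okafor preferred on 4 ballots; Janssen wins 5–4.
Each candidate drops at least one matchup (Chen loses to Zhou; Zhou loses to Okafor; Ekwueme loses to Zhou; Okafor loses to Janssen; Janssen loses to Zhou); the cycle Zhou beats Janssen beats Okafor beats Zhou rules out a Condorcet winner.

none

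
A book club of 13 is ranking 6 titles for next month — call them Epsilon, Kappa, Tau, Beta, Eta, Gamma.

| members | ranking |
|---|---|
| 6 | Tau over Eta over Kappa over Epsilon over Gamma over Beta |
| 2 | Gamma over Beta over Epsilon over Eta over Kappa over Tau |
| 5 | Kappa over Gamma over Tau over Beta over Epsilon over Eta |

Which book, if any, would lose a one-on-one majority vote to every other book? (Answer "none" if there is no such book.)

Head-to-head results (13 members):
Epsilon vs Kappa: Epsilon is ranked higher on 2 ballots, Kappa on 11. Kappa wins 11–2.
Epsilon vs Tau: Epsilon preferred on 2 ballots; Tau wins 11–2.
Epsilon vs Beta: Beta wins 7–6.
Epsilon vs Eta: Epsilon preferred on 2+5 = 7 ballots; Epsilon wins 7–6.
Epsilon vs Gamma: 6 to 7, Gamma.
Kappa vs Tau: 2+5 = 7 for Kappa, 6 for Tau — Kappa by 7–6.
Kappa–Beta: Kappa 11–2.
Kappa vs Eta: Eta wins 8–5.
Kappa vs Gamma: 11 to 2, Kappa.
Tau vs Beta: Tau is ranked higher on 6+5 = 11 ballots, Beta on 2. Tau wins 11–2.
Tau vs Eta: 11 to 2, Tau.
Tau vs Gamma: Gamma wins 7–6.
Beta–Eta: Beta 7–6.
Beta–Gamma: Gamma 13–0.
Eta vs Gamma: Gamma, 7–6.
Every book wins at least one matchup (Epsilon beats Eta; Kappa beats Epsilon; Tau beats Epsilon; Beta beats Epsilon; Eta beats Kappa; Gamma beats Epsilon), so there is no Condorcet loser.

none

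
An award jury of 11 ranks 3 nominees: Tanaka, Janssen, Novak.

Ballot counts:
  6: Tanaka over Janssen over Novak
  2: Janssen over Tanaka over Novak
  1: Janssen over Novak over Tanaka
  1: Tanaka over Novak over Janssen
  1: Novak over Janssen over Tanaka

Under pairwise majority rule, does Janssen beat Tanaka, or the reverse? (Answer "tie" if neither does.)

Tanaka

Ballots ranking Janssen above Tanaka: 2 + 1 + 1 = 4.
Ballots ranking Tanaka above Janssen: 11 − 4 = 7.
Tanaka wins the head-to-head 7–4.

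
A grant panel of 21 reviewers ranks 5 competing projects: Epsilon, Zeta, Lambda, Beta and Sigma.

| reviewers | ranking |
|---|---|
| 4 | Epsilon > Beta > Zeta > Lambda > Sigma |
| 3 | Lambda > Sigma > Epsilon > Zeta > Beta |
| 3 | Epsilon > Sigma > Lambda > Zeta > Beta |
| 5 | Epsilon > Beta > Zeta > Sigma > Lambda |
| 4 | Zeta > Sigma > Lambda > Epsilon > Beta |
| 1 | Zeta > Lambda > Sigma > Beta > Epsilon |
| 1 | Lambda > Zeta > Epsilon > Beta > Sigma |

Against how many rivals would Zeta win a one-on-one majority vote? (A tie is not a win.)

Zeta against each rival (21 reviewers):
Zeta vs Epsilon: Epsilon wins 15–6.
Zeta vs Lambda: 4+5+4+1 = 14 for Zeta, 7 for Lambda — Zeta by 14–7.
Zeta vs Beta: Zeta is ranked higher on 3+3+4+1+1 = 12 ballots, Beta on 9. Zeta wins 12–9.
Zeta vs Sigma: 4+5+4+1+1 = 15 for Zeta, 6 for Sigma — Zeta by 15–6.
Zeta beats Lambda, Beta, Sigma; loses to Epsilon — 3 pairwise wins.

3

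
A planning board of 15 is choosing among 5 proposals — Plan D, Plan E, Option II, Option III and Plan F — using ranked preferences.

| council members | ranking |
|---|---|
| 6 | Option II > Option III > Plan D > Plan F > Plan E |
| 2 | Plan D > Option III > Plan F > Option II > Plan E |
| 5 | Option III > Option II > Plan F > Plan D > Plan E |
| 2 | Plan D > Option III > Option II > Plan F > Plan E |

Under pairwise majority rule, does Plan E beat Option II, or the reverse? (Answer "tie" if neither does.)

Option II

No ballot ranks Plan E above Option II: 0.
Ballots ranking Option II above Plan E: 15 − 0 = 15.
Option II wins the head-to-head 15–0.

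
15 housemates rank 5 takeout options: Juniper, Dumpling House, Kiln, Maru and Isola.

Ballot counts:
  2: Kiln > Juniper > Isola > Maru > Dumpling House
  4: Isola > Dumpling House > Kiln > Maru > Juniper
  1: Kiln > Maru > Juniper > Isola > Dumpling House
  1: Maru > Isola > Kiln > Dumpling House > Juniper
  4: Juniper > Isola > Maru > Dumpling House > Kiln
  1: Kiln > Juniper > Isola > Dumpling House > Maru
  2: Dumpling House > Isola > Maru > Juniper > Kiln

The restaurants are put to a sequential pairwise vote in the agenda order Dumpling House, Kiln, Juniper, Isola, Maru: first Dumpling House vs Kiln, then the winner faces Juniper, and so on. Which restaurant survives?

Maru

Round 1: Dumpling House vs Kiln — 10–5, Dumpling House advances.
Round 2: Dumpling House vs Juniper — 7–8, Juniper advances.
Round 3: Juniper vs Isola — 8–7, Juniper advances.
Round 4: Juniper vs Maru — 7–8, Maru advances.
The agenda winner is Maru.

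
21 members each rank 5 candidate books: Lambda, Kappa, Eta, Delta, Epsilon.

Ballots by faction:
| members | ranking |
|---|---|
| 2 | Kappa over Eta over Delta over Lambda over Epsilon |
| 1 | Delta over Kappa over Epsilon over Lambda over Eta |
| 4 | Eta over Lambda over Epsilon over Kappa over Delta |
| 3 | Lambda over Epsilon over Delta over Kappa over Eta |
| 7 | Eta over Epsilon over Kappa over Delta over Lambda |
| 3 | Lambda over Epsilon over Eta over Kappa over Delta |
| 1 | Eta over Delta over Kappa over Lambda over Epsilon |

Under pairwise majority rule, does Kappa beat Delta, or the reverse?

Kappa

Ballots ranking Kappa above Delta: 2 + 4 + 7 + 3 = 16.
Ballots ranking Delta above Kappa: 21 − 16 = 5.
Kappa wins the head-to-head 16–5.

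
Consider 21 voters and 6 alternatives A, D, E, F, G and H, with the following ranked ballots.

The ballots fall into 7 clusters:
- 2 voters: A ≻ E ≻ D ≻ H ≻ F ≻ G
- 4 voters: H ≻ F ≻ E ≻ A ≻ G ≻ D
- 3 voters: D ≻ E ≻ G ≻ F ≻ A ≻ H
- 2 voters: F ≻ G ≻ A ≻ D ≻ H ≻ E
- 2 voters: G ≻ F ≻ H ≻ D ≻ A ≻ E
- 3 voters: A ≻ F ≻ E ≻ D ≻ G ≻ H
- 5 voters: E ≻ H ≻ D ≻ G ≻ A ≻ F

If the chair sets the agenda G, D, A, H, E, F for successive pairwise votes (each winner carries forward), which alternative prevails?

F

Round 1: G vs D — 8–13, D advances.
Round 2: D vs A — 10–11, A advances.
Round 3: A vs H — 10–11, H advances.
Round 4: H vs E — 8–13, E advances.
Round 5: E vs F — 10–11, F advances.
The agenda winner is F.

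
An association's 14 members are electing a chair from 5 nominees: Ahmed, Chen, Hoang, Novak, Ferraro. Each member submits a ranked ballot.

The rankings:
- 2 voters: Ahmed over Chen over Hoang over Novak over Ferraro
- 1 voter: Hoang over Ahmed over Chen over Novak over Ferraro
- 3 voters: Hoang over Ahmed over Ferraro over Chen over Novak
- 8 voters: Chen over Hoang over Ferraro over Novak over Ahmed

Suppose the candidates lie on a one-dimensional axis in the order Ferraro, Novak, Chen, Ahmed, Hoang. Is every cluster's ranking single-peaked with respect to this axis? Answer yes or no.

no

Axis positions: Ferraro=1, Novak=2, Chen=3, Ahmed=4, Hoang=5.
Cluster 1 (peak Ahmed at position 4): ranking walks positions 4-3-5-2-1, expanding outward from the peak — single-peaked.
Cluster 2 (peak Hoang at position 5): ranking walks positions 5-4-3-2-1, expanding outward from the peak — single-peaked.
Cluster 3: ranking walks positions 5-4-1-3-2; Ferraro is ranked above Chen even though Chen lies between Ferraro and the peak Hoang on the axis — preferences dip and rise again. Not single-peaked.
Cluster 4: ranking walks positions 3-5-1-2-4; Hoang is ranked above Ahmed even though Ahmed lies between Hoang and the peak Chen on the axis — preferences dip and rise again. Not single-peaked.
Cluster 3 violates single-peakedness, so the profile is not single-peaked on this axis.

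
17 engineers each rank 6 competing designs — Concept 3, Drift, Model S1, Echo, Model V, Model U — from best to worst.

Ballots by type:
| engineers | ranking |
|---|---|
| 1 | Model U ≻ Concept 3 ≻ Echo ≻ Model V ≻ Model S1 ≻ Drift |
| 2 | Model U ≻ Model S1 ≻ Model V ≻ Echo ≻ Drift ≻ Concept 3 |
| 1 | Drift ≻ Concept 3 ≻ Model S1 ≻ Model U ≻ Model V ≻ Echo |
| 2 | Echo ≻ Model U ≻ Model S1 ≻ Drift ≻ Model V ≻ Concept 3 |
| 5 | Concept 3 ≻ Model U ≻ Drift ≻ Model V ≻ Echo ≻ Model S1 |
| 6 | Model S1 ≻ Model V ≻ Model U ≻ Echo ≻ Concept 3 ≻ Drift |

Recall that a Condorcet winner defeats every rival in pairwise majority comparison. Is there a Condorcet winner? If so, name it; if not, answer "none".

Head-to-head results (17 engineers):
Concept 3 vs Drift: Concept 3 is ranked higher on 1+5+6 = 12 ballots, Drift on 5. Concept 3 wins 12–5.
Concept 3 vs Model S1: 7 to 10, Model S1.
Concept 3 vs Echo: Echo, 10–7.
Concept 3 vs Model V: Model V, 10–7.
Concept 3 vs Model U: 6 to 11, Model U.
Drift vs Model S1: 6 to 11, Model S1.
Drift vs Echo: Drift is ranked higher on 1+5 = 6 ballots, Echo on 11. Echo wins 11–6.
Drift vs Model V: Model V wins 9–8.
Drift–Model U: Model U 16–1.
Model S1–Echo: Model S1 9–8.
Model S1 vs Model V: Model S1 wins 11–6.
Model S1 vs Model U: 7 to 10, Model U.
Echo vs Model V: 3 to 14, Model V.
Echo vs Model U: Model U, 15–2.
Model V vs Model U: Model V preferred on 6 ballots; Model U wins 11–6.
Only Model U has no losses; Model U is the Condorcet winner.

Model U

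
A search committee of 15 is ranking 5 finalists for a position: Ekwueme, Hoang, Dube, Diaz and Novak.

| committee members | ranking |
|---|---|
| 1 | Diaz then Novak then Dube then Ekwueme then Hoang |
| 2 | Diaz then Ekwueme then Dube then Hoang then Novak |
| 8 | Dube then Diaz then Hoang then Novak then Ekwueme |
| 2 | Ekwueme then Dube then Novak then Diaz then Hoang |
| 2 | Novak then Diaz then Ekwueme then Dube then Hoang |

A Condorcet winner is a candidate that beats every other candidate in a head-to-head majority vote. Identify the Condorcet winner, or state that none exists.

Pairwise majorities:
Ekwueme vs Hoang: 1+2+2+2 = 7 for Ekwueme, 8 for Hoang — Hoang by 8–7.
Ekwueme vs Dube: 6 to 9, Dube.
Ekwueme vs Diaz: 2 for Ekwueme, 13 for Diaz — Diaz by 13–2.
Ekwueme vs Novak: 2+2 = 4 for Ekwueme, 11 for Novak — Novak by 11–4.
Hoang vs Dube: 0 to 15, Dube.
Hoang vs Diaz: 0 to 15, Diaz.
Hoang vs Novak: Hoang preferred on 2+8 = 10 ballots; Hoang wins 10–5.
Dube vs Diaz: 8+2 = 10 for Dube, 5 for Diaz — Dube by 10–5.
Dube vs Novak: Dube is ranked higher on 2+8+2 = 12 ballots, Novak on 3. Dube wins 12–3.
Diaz vs Novak: Diaz preferred on 1+2+8 = 11 ballots; Diaz wins 11–4.
Dube beats each of Ekwueme, Hoang, Diaz, Novak — Dube is the Condorcet winner.

Dube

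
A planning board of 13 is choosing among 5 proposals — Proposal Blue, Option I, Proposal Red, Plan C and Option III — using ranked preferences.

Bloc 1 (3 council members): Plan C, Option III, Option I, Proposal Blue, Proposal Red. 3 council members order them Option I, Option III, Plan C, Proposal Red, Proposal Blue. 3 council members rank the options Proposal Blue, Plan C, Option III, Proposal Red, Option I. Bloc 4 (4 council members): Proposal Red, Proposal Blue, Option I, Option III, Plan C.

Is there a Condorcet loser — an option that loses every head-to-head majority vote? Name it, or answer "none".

none

Head-to-head results (13 council members):
Proposal Blue vs Option I: Proposal Blue wins 7–6.
Proposal Blue vs Proposal Red: Proposal Blue preferred on 3+3 = 6 ballots; Proposal Red wins 7–6.
Proposal Blue vs Plan C: Proposal Blue preferred on 3+4 = 7 ballots; Proposal Blue wins 7–6.
Proposal Blue–Option III: Proposal Blue 7–6.
Option I vs Proposal Red: 6 to 7, Proposal Red.
Option I vs Plan C: Option I wins 7–6.
Option I vs Option III: Option I wins 7–6.
Proposal Red vs Plan C: Plan C, 9–4.
Proposal Red vs Option III: Proposal Red is ranked higher on 4 ballots, Option III on 9. Option III wins 9–4.
Plan C vs Option III: 6 to 7, Option III.
No option is winless: Proposal Blue beats Option I; Option I beats Plan C; Proposal Red beats Proposal Blue; Plan C beats Proposal Red; Option III beats Proposal Red. There is no Condorcet loser.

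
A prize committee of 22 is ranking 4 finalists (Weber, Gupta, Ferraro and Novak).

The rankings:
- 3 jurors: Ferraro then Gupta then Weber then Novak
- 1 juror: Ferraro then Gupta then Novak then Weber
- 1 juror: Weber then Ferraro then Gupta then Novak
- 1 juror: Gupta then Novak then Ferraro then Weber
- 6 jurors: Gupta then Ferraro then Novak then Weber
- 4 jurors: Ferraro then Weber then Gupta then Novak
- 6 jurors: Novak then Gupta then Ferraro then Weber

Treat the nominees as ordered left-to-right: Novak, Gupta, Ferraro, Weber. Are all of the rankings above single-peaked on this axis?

yes

Axis positions: Novak=1, Gupta=2, Ferraro=3, Weber=4.
Bloc 1 (peak Ferraro at position 3): ranking walks positions 3-2-4-1, expanding outward from the peak — single-peaked.
Bloc 2 (peak Ferraro at position 3): ranking walks positions 3-2-1-4, expanding outward from the peak — single-peaked.
Bloc 3 (peak Weber at position 4): ranking walks positions 4-3-2-1, expanding outward from the peak — single-peaked.
Bloc 4 (peak Gupta at position 2): ranking walks positions 2-1-3-4, expanding outward from the peak — single-peaked.
Bloc 5 (peak Gupta at position 2): ranking walks positions 2-3-1-4, expanding outward from the peak — single-peaked.
Bloc 6 (peak Ferraro at position 3): ranking walks positions 3-4-2-1, expanding outward from the peak — single-peaked.
Bloc 7 (peak Novak at position 1): ranking walks positions 1-2-3-4, expanding outward from the peak — single-peaked.
Every ranking is single-peaked on this axis.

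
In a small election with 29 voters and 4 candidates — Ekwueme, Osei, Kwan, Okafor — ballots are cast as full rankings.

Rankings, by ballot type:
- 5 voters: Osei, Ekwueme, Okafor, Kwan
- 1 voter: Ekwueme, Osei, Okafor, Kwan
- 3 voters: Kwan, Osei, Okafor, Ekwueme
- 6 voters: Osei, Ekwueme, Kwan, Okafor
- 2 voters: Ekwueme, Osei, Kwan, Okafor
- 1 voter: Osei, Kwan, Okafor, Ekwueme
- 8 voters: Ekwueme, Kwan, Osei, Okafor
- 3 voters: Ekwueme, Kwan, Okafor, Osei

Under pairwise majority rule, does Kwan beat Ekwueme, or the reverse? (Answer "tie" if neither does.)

Ballots ranking Kwan above Ekwueme: 3 + 1 = 4.
Ballots ranking Ekwueme above Kwan: 29 − 4 = 25.
Ekwueme wins the head-to-head 25–4.

Ekwueme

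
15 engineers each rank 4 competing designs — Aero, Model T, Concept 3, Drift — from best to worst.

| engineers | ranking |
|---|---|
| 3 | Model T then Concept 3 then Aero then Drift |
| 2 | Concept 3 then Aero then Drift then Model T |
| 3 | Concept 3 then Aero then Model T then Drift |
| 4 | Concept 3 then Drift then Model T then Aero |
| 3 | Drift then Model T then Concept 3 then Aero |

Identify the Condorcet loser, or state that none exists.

Head-to-head results (15 engineers):
Aero vs Model T: 2+3 = 5 for Aero, 10 for Model T — Model T by 10–5.
Aero vs Concept 3: Concept 3 wins 15–0.
Aero vs Drift: 8 to 7, Aero.
Model T vs Concept 3: Concept 3, 9–6.
Model T vs Drift: 3+3 = 6 for Model T, 9 for Drift — Drift by 9–6.
Concept 3 vs Drift: 12 to 3, Concept 3.
Each design has at least one pairwise win (Aero beats Drift; Model T beats Aero; Concept 3 beats Aero; Drift beats Model T) — no Condorcet loser.

none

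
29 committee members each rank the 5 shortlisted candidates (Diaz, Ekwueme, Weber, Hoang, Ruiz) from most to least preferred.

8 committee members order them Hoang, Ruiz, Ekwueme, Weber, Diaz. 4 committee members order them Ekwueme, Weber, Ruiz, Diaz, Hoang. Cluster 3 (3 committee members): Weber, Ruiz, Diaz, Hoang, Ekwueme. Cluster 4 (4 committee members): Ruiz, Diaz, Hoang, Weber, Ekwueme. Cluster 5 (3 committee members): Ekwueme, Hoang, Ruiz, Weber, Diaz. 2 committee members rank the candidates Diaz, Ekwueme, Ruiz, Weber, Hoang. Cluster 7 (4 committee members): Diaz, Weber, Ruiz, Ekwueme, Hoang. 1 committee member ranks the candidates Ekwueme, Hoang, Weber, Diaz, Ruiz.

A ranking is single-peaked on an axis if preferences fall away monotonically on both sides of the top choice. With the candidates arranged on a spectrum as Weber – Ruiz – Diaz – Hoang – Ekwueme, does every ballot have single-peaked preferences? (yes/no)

Axis positions: Weber=1, Ruiz=2, Diaz=3, Hoang=4, Ekwueme=5.
Cluster 1: ranking walks positions 4-2-5-1-3; Ruiz is ranked above Diaz even though Diaz lies between Ruiz and the peak Hoang on the axis — preferences dip and rise again. Not single-peaked.
Cluster 2: ranking walks positions 5-1-2-3-4; Weber is ranked above Hoang even though Hoang lies between Weber and the peak Ekwueme on the axis — preferences dip and rise again. Not single-peaked.
Cluster 3 (peak Weber at position 1): ranking walks positions 1-2-3-4-5, expanding outward from the peak — single-peaked.
Cluster 4 (peak Ruiz at position 2): ranking walks positions 2-3-4-1-5, expanding outward from the peak — single-peaked.
Cluster 5: ranking walks positions 5-4-2-1-3; Ruiz is ranked above Diaz even though Diaz lies between Ruiz and the peak Ekwueme on the axis — preferences dip and rise again. Not single-peaked.
Cluster 6: ranking walks positions 3-5-2-1-4; Ekwueme is ranked above Hoang even though Hoang lies between Ekwueme and the peak Diaz on the axis — preferences dip and rise again. Not single-peaked.
Cluster 7: ranking walks positions 3-1-2-5-4; Weber is ranked above Ruiz even though Ruiz lies between Weber and the peak Diaz on the axis — preferences dip and rise again. Not single-peaked.
Cluster 8: ranking walks positions 5-4-1-3-2; Weber is ranked above Diaz even though Diaz lies between Weber and the peak Ekwueme on the axis — preferences dip and rise again. Not single-peaked.
Cluster 1 violates single-peakedness, so the profile is not single-peaked on this axis.

no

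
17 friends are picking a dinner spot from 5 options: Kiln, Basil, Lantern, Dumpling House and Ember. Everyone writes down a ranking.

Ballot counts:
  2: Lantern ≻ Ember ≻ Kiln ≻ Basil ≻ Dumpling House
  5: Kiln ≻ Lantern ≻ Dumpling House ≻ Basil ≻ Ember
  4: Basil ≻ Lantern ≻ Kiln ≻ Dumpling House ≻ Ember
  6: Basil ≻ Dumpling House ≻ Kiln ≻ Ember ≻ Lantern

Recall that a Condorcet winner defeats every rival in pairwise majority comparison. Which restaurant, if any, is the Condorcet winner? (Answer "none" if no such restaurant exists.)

Basil

Check each pair by majority over 17 ballots:
Kiln–Basil: Basil 10–7.
Kiln vs Lantern: Kiln preferred on 5+6 = 11 ballots; Kiln wins 11–6.
Kiln vs Dumpling House: 11 to 6, Kiln.
Kiln vs Ember: 5+4+6 = 15 for Kiln, 2 for Ember — Kiln by 15–2.
Basil vs Lantern: Basil, 10–7.
Basil vs Dumpling House: Basil preferred on 2+4+6 = 12 ballots; Basil wins 12–5.
Basil–Ember: Basil 15–2.
Lantern vs Dumpling House: 11 to 6, Lantern.
Lantern vs Ember: Lantern, 11–6.
Dumpling House vs Ember: Dumpling House preferred on 5+4+6 = 15 ballots; Dumpling House wins 15–2.
Basil beats each of Kiln, Lantern, Dumpling House, Ember — Basil is the Condorcet winner.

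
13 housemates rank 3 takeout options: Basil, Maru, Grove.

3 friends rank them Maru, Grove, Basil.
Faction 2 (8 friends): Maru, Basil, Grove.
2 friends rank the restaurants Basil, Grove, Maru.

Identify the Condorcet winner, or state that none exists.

Head-to-head results (13 friends):
Basil vs Maru: Maru wins 11–2.
Basil–Grove: Basil 10–3.
Maru vs Grove: Maru wins 11–2.
Maru beats each of Basil, Grove — Maru is the Condorcet winner.

Maru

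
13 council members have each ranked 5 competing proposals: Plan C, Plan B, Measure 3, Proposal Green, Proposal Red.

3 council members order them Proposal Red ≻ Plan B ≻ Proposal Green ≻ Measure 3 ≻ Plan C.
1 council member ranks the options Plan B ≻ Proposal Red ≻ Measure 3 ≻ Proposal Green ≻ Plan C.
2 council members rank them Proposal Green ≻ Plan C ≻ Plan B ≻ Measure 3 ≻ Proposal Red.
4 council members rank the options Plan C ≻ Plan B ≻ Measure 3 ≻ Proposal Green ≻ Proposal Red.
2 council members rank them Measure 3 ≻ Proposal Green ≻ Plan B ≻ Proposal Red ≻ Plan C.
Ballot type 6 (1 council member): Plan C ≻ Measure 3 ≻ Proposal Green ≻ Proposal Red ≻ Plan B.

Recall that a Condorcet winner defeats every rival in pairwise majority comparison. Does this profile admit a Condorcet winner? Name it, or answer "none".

Pairwise majorities:
Plan C vs Plan B: Plan C, 7–6.
Plan C vs Measure 3: Plan C, 7–6.
Plan C vs Proposal Green: Proposal Green, 8–5.
Plan C vs Proposal Red: Plan C wins 7–6.
Plan B–Measure 3: Plan B 10–3.
Plan B vs Proposal Green: Plan B wins 8–5.
Plan B vs Proposal Red: Plan B, 9–4.
Measure 3 vs Proposal Green: Measure 3 wins 8–5.
Measure 3–Proposal Red: Measure 3 9–4.
Proposal Green–Proposal Red: Proposal Green 9–4.
Each option drops at least one matchup (Plan C loses to Proposal Green; Plan B loses to Plan C; Measure 3 loses to Plan C; Proposal Green loses to Plan B; Proposal Red loses to Plan C); the cycle Plan C > Plan B > Proposal Green > Plan C rules out a Condorcet winner.

none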